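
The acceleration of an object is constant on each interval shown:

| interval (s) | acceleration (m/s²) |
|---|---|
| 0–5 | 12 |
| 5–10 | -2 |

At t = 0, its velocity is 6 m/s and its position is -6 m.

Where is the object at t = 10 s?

On each constant-a segment, Δv = aΔt and Δx = v₀Δt + ½aΔt²; chain segment to segment.
0–5 s: v starts 6 m/s; Δx = 6·5 + ½·12·5² = 180 m; v ends 66 m/s.
5–10 s: v starts 66 m/s; Δx = 66·5 + ½·-2·5² = 305 m; v ends 56 m/s.
x(10) = -6 + Σ Δx = 479 m.

479 m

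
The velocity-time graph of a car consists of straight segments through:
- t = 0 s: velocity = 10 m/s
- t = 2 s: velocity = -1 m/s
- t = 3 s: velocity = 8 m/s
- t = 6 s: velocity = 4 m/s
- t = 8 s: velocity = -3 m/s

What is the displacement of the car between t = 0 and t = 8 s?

31.5 m

Net displacement equals the area under the velocity-time graph (areas below the axis count negative).
0–2 s: ½(10 + -1)(2) = 9 m
2–3 s: ½(-1 + 8)(1) = 3.5 m
3–6 s: ½(8 + 4)(3) = 18 m
6–8 s: ½(4 + -3)(2) = 1 m
Net displacement = 31.5 m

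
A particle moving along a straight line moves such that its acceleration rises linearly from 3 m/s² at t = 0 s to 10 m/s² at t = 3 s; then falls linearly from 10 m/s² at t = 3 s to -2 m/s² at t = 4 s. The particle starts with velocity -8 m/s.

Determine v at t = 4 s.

Δv equals the area under the a-t graph; then v = v₀ + Δv.
0–3 s: ½(3 + 10)(3) = 19.5 m/s
3–4 s: ½(10 + -2)(1) = 4 m/s
Δv = 23.5 m/s, so v(4) = -8 + (23.5) = 15.5 m/s.

15.5 m/s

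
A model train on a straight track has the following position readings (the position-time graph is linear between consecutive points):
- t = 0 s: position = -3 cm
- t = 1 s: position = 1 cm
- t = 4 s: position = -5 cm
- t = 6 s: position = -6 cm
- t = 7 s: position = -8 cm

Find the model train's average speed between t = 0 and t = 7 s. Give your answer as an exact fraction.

Average speed = (total path length)/(elapsed time); on a piecewise-linear x-t graph the path length is Σ|Δx|.
0–1 s: |Δx| = |1 − -3| = 4 cm
1–4 s: |Δx| = |-5 − 1| = 6 cm
4–6 s: |Δx| = |-6 − -5| = 1 cm
6–7 s: |Δx| = |-8 − -6| = 2 cm
Total path = 13 cm; average speed = 13/7 = 13/7 cm/s.

13/7 cm/s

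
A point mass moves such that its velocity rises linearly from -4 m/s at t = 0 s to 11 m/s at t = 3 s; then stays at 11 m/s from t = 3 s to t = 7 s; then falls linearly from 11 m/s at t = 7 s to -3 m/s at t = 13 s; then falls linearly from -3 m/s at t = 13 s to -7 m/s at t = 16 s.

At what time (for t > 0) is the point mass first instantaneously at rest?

v changes sign on 0–3 s (from -4 to 11); the graph is linear there, so v = 0 at t = 0 + (4)·(3 − 0)/(11 − -4) = 0.8 s.

t = 0.8 s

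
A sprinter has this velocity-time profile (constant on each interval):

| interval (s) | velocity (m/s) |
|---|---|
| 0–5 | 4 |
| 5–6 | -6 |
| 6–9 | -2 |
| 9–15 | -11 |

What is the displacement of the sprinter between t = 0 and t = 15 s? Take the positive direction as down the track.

-58 m

Displacement is the signed area under the v-t curve.
0–5 s: 4 × 5 = 20 m
5–6 s: -6 × 1 = -6 m
6–9 s: -2 × 3 = -6 m
9–15 s: -11 × 6 = -66 m
Net displacement = -58 m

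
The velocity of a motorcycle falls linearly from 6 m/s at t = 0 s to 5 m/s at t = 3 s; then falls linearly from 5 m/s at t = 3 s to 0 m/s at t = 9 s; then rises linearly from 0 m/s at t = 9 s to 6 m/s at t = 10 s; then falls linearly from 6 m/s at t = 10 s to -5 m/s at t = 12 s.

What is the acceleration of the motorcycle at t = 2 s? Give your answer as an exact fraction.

-1/3 m/s²

Acceleration is the slope of the v-t graph on 0–3 s: (5 − 6)/(3 − 0) = -1/3 m/s².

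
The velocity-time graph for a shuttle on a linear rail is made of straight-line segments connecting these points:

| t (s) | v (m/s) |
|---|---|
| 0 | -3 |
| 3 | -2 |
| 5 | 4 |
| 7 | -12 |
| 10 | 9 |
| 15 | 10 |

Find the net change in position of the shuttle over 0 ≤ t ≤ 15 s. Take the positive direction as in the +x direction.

29.5 m

Net displacement equals the area under the velocity-time graph (areas below the axis count negative).
0–3 s: ½(-3 + -2)(3) = -7.5 m
3–5 s: ½(-2 + 4)(2) = 2 m
5–7 s: ½(4 + -12)(2) = -8 m
7–10 s: ½(-12 + 9)(3) = -4.5 m
10–15 s: ½(9 + 10)(5) = 47.5 m
Net displacement = 29.5 m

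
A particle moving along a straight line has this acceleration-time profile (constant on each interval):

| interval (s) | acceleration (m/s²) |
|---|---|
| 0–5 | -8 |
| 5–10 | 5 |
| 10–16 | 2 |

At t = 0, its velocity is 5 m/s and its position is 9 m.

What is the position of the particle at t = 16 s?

-202.5 m

On each constant-a segment, Δv = aΔt and Δx = v₀Δt + ½aΔt²; chain segment to segment.
0–5 s: v starts 5 m/s; Δx = 5·5 + ½·-8·5² = -75 m; v ends -35 m/s.
5–10 s: v starts -35 m/s; Δx = -35·5 + ½·5·5² = -112.5 m; v ends -10 m/s.
10–16 s: v starts -10 m/s; Δx = -10·6 + ½·2·6² = -24 m; v ends 2 m/s.
x(16) = 9 + Σ Δx = -202.5 m.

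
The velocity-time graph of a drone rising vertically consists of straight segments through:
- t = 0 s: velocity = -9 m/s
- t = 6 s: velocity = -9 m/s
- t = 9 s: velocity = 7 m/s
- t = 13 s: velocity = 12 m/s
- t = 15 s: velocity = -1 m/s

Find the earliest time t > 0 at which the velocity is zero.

t = 7.6875 s

v changes sign on 6–9 s (from -9 to 7); the graph is linear there, so v = 0 at t = 6 + (9)·(9 − 6)/(7 − -9) = 7.6875 s.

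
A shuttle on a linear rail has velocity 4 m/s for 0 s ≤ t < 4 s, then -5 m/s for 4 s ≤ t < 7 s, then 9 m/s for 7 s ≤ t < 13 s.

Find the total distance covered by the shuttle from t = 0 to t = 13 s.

85 m

Total distance travelled is ∫|v| dt — sum the magnitudes of each area piece.
0–4 s: |4| × 4 = 16 m
4–7 s: |-5| × 3 = 15 m
7–13 s: |9| × 6 = 54 m
Total distance = 85 m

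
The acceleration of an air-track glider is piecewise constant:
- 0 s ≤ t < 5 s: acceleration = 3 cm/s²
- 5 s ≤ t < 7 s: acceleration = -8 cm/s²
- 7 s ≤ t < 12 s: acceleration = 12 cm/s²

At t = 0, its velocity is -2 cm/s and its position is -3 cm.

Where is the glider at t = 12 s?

169.5 cm

On each constant-a segment, Δv = aΔt and Δx = v₀Δt + ½aΔt²; chain segment to segment.
0–5 s: v starts -2 cm/s; Δx = -2·5 + ½·3·5² = 27.5 cm; v ends 13 cm/s.
5–7 s: v starts 13 cm/s; Δx = 13·2 + ½·-8·2² = 10 cm; v ends -3 cm/s.
7–12 s: v starts -3 cm/s; Δx = -3·5 + ½·12·5² = 135 cm; v ends 57 cm/s.
x(12) = -3 + Σ Δx = 169.5 cm.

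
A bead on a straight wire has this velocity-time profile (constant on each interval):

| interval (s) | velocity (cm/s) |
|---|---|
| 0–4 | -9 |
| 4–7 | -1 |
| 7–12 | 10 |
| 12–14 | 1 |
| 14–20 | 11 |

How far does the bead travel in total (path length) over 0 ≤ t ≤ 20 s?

157 cm

Distance (not displacement) is the total path length: add the absolute areas under v-t.
0–4 s: |-9| × 4 = 36 cm
4–7 s: |-1| × 3 = 3 cm
7–12 s: |10| × 5 = 50 cm
12–14 s: |1| × 2 = 2 cm
14–20 s: |11| × 6 = 66 cm
Total distance = 157 cm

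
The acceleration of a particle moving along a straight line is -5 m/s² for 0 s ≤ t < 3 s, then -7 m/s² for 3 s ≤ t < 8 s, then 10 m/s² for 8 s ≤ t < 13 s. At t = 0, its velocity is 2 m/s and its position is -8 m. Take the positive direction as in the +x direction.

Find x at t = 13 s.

-292 m

On each constant-a segment, Δv = aΔt and Δx = v₀Δt + ½aΔt²; chain segment to segment.
0–3 s: v starts 2 m/s; Δx = 2·3 + ½·-5·3² = -16.5 m; v ends -13 m/s.
3–8 s: v starts -13 m/s; Δx = -13·5 + ½·-7·5² = -152.5 m; v ends -48 m/s.
8–13 s: v starts -48 m/s; Δx = -48·5 + ½·10·5² = -115 m; v ends 2 m/s.
x(13) = -8 + Σ Δx = -292 m.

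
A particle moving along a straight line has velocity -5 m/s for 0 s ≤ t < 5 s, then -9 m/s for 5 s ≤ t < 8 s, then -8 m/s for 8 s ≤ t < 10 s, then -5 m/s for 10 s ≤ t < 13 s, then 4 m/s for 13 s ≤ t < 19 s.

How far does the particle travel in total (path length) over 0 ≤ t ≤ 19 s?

Distance (not displacement) is the total path length: add the absolute areas under v-t.
0–5 s: |-5| × 5 = 25 m
5–8 s: |-9| × 3 = 27 m
8–10 s: |-8| × 2 = 16 m
10–13 s: |-5| × 3 = 15 m
13–19 s: |4| × 6 = 24 m
Total distance = 107 m

107 m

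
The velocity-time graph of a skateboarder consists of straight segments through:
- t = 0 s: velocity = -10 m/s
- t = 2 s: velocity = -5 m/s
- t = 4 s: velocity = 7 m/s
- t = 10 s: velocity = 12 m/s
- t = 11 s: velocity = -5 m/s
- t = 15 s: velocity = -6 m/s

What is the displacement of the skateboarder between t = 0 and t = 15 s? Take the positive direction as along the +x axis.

25.5 m

Displacement is the signed area under the v-t curve.
0–2 s: ½(-10 + -5)(2) = -15 m
2–4 s: ½(-5 + 7)(2) = 2 m
4–10 s: ½(7 + 12)(6) = 57 m
10–11 s: ½(12 + -5)(1) = 3.5 m
11–15 s: ½(-5 + -6)(4) = -22 m
Net displacement = 25.5 m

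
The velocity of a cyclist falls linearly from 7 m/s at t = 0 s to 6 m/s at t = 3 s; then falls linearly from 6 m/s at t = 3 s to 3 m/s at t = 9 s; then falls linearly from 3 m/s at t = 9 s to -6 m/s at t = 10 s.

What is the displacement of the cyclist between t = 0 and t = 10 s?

Net displacement equals the area under the velocity-time graph (areas below the axis count negative).
0–3 s: ½(7 + 6)(3) = 19.5 m
3–9 s: ½(6 + 3)(6) = 27 m
9–10 s: ½(3 + -6)(1) = -1.5 m
Net displacement = 45 m

45 m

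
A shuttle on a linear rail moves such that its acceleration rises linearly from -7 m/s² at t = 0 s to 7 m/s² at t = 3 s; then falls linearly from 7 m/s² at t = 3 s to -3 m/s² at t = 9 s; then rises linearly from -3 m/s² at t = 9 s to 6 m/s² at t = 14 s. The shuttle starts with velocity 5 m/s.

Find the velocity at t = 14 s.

24.5 m/s

Δv equals the area under the a-t graph; then v = v₀ + Δv.
0–3 s: ½(-7 + 7)(3) = 0 m/s
3–9 s: ½(7 + -3)(6) = 12 m/s
9–14 s: ½(-3 + 6)(5) = 7.5 m/s
Δv = 19.5 m/s, so v(14) = 5 + (19.5) = 24.5 m/s.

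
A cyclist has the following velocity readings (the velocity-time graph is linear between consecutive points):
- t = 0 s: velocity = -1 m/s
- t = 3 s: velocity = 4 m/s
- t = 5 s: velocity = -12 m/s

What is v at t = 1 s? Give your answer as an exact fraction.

2/3 m/s

On 0–3 s the graph is linear from -1 to 4 m/s: v(1) = -1 + (4 − -1)·(1 − 0)/(3 − 0) = 2/3 m/s.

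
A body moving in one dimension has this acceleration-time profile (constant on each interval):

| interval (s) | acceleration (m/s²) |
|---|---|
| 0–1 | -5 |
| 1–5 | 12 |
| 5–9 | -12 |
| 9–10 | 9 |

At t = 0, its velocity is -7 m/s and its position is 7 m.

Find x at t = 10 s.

On each constant-a segment, Δv = aΔt and Δx = v₀Δt + ½aΔt²; chain segment to segment.
0–1 s: v starts -7 m/s; Δx = -7·1 + ½·-5·1² = -9.5 m; v ends -12 m/s.
1–5 s: v starts -12 m/s; Δx = -12·4 + ½·12·4² = 48 m; v ends 36 m/s.
5–9 s: v starts 36 m/s; Δx = 36·4 + ½·-12·4² = 48 m; v ends -12 m/s.
9–10 s: v starts -12 m/s; Δx = -12·1 + ½·9·1² = -7.5 m; v ends -3 m/s.
x(10) = 7 + Σ Δx = 86 m.

86 m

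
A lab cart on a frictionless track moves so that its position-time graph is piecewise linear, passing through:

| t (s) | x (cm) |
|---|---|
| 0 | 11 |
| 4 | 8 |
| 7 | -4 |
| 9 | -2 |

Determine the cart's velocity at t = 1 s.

Velocity is the slope of the x-t graph on 0–4 s: (8 − 11)/(4 − 0) = -0.75 cm/s.

-0.75 cm/s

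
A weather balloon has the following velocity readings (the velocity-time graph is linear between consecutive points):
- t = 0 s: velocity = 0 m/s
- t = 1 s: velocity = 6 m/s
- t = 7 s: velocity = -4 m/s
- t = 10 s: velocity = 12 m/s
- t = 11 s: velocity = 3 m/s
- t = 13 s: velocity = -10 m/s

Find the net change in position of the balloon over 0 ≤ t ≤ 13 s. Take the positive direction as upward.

21.5 m

Displacement is the signed area under the v-t curve.
0–1 s: ½(0 + 6)(1) = 3 m
1–7 s: ½(6 + -4)(6) = 6 m
7–10 s: ½(-4 + 12)(3) = 12 m
10–11 s: ½(12 + 3)(1) = 7.5 m
11–13 s: ½(3 + -10)(2) = -7 m
Net displacement = 21.5 m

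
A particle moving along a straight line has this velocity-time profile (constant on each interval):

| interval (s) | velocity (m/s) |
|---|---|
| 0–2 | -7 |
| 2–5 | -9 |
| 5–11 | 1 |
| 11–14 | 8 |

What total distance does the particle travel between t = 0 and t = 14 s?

71 m

Total distance travelled is ∫|v| dt — sum the magnitudes of each area piece.
0–2 s: |-7| × 2 = 14 m
2–5 s: |-9| × 3 = 27 m
5–11 s: |1| × 6 = 6 m
11–14 s: |8| × 3 = 24 m
Total distance = 71 m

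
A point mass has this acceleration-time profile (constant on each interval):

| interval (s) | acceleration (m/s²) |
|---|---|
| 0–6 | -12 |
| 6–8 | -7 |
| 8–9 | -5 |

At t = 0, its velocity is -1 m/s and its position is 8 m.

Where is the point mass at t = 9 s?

On each constant-a segment, Δv = aΔt and Δx = v₀Δt + ½aΔt²; chain segment to segment.
0–6 s: v starts -1 m/s; Δx = -1·6 + ½·-12·6² = -222 m; v ends -73 m/s.
6–8 s: v starts -73 m/s; Δx = -73·2 + ½·-7·2² = -160 m; v ends -87 m/s.
8–9 s: v starts -87 m/s; Δx = -87·1 + ½·-5·1² = -89.5 m; v ends -92 m/s.
x(9) = 8 + Σ Δx = -463.5 m.

-463.5 m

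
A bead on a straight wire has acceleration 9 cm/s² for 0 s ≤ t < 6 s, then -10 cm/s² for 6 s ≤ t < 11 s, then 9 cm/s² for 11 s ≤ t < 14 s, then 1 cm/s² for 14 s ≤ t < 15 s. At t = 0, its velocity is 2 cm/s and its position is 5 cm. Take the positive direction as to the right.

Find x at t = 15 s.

On each constant-a segment, Δv = aΔt and Δx = v₀Δt + ½aΔt²; chain segment to segment.
0–6 s: v starts 2 cm/s; Δx = 2·6 + ½·9·6² = 174 cm; v ends 56 cm/s.
6–11 s: v starts 56 cm/s; Δx = 56·5 + ½·-10·5² = 155 cm; v ends 6 cm/s.
11–14 s: v starts 6 cm/s; Δx = 6·3 + ½·9·3² = 58.5 cm; v ends 33 cm/s.
14–15 s: v starts 33 cm/s; Δx = 33·1 + ½·1·1² = 33.5 cm; v ends 34 cm/s.
x(15) = 5 + Σ Δx = 426 cm.

426 cm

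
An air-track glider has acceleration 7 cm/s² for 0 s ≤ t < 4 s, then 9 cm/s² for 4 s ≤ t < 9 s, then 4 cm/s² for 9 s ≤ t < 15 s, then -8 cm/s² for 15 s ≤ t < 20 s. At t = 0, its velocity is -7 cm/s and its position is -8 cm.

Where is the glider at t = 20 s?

On each constant-a segment, Δv = aΔt and Δx = v₀Δt + ½aΔt²; chain segment to segment.
0–4 s: v starts -7 cm/s; Δx = -7·4 + ½·7·4² = 28 cm; v ends 21 cm/s.
4–9 s: v starts 21 cm/s; Δx = 21·5 + ½·9·5² = 217.5 cm; v ends 66 cm/s.
9–15 s: v starts 66 cm/s; Δx = 66·6 + ½·4·6² = 468 cm; v ends 90 cm/s.
15–20 s: v starts 90 cm/s; Δx = 90·5 + ½·-8·5² = 350 cm; v ends 50 cm/s.
x(20) = -8 + Σ Δx = 1055.5 cm.

1055.5 cm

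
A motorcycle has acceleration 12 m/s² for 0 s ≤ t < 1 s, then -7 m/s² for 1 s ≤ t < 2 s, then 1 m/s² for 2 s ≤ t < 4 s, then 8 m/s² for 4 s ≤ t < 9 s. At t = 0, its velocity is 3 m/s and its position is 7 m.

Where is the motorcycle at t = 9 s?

On each constant-a segment, Δv = aΔt and Δx = v₀Δt + ½aΔt²; chain segment to segment.
0–1 s: v starts 3 m/s; Δx = 3·1 + ½·12·1² = 9 m; v ends 15 m/s.
1–2 s: v starts 15 m/s; Δx = 15·1 + ½·-7·1² = 11.5 m; v ends 8 m/s.
2–4 s: v starts 8 m/s; Δx = 8·2 + ½·1·2² = 18 m; v ends 10 m/s.
4–9 s: v starts 10 m/s; Δx = 10·5 + ½·8·5² = 150 m; v ends 50 m/s.
x(9) = 7 + Σ Δx = 195.5 m.

195.5 m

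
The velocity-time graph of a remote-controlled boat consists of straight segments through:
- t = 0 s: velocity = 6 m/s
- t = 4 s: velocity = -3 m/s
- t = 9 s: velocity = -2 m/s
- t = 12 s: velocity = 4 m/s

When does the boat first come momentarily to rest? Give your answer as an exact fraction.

t = 8/3 s

v changes sign on 0–4 s (from 6 to -3); the graph is linear there, so v = 0 at t = 0 + (-6)·(4 − 0)/(-3 − 6) = 8/3 s.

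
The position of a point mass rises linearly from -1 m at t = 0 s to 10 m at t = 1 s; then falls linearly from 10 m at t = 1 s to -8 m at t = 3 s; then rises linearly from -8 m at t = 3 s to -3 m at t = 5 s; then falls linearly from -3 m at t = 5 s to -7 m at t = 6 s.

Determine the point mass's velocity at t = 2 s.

-9 m/s

Velocity is the slope of the x-t graph on 1–3 s: (-8 − 10)/(3 − 1) = -9 m/s.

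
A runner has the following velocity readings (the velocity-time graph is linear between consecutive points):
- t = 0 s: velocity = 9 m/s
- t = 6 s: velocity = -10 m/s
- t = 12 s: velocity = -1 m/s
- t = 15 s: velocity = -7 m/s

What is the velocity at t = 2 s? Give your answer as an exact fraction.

8/3 m/s

On 0–6 s the graph is linear from 9 to -10 m/s: v(2) = 9 + (-10 − 9)·(2 − 0)/(6 − 0) = 8/3 m/s.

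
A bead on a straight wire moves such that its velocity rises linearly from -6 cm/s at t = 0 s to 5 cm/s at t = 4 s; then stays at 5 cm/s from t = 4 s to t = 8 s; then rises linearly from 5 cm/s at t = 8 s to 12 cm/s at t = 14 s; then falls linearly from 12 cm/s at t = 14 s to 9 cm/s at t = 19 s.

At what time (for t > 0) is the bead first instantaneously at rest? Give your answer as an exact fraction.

v changes sign on 0–4 s (from -6 to 5); the graph is linear there, so v = 0 at t = 0 + (6)·(4 − 0)/(5 − -6) = 24/11 s.

t = 24/11 s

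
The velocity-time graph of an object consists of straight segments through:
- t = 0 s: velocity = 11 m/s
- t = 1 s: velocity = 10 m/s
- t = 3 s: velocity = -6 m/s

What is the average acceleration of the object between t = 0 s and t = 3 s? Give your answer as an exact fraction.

Average acceleration = Δv/Δt = (-6 − 11)/(3 − 0) = -17/3 m/s².

-17/3 m/s²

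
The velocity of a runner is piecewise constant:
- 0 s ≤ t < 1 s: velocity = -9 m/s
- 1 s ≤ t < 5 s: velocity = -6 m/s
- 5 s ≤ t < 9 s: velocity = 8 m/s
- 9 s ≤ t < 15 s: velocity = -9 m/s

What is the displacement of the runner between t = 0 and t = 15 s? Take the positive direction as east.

Net displacement equals the area under the velocity-time graph (areas below the axis count negative).
0–1 s: -9 × 1 = -9 m
1–5 s: -6 × 4 = -24 m
5–9 s: 8 × 4 = 32 m
9–15 s: -9 × 6 = -54 m
Net displacement = -55 m

-55 m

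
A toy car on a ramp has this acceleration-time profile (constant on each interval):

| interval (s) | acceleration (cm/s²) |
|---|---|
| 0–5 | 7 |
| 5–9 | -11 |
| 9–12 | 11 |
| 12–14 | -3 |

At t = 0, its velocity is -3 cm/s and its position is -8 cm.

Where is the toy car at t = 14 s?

On each constant-a segment, Δv = aΔt and Δx = v₀Δt + ½aΔt²; chain segment to segment.
0–5 s: v starts -3 cm/s; Δx = -3·5 + ½·7·5² = 72.5 cm; v ends 32 cm/s.
5–9 s: v starts 32 cm/s; Δx = 32·4 + ½·-11·4² = 40 cm; v ends -12 cm/s.
9–12 s: v starts -12 cm/s; Δx = -12·3 + ½·11·3² = 13.5 cm; v ends 21 cm/s.
12–14 s: v starts 21 cm/s; Δx = 21·2 + ½·-3·2² = 36 cm; v ends 15 cm/s.
x(14) = -8 + Σ Δx = 154 cm.

154 cm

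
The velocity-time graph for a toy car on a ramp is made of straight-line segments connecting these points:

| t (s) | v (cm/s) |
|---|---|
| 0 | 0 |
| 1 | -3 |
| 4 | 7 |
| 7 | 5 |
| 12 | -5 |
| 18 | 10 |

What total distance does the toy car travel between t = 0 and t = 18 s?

Total distance travelled is ∫|v| dt — sum the magnitudes of each area piece.
0–1 s: |½(0 + -3)(1)| = 1.5 cm
1–4 s: v = 0 at t = 1.9 s; triangle areas 1.35 + 7.35 = 8.7 cm
4–7 s: |½(7 + 5)(3)| = 18 cm
7–12 s: v = 0 at t = 9.5 s; triangle areas 6.25 + 6.25 = 12.5 cm
12–18 s: v = 0 at t = 14 s; triangle areas 5 + 20 = 25 cm
Total distance = 65.7 cm

65.7 cm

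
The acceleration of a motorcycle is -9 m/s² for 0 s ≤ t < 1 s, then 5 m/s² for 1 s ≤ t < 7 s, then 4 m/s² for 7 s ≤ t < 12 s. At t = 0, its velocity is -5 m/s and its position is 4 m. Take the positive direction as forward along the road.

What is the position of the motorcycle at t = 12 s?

On each constant-a segment, Δv = aΔt and Δx = v₀Δt + ½aΔt²; chain segment to segment.
0–1 s: v starts -5 m/s; Δx = -5·1 + ½·-9·1² = -9.5 m; v ends -14 m/s.
1–7 s: v starts -14 m/s; Δx = -14·6 + ½·5·6² = 6 m; v ends 16 m/s.
7–12 s: v starts 16 m/s; Δx = 16·5 + ½·4·5² = 130 m; v ends 36 m/s.
x(12) = 4 + Σ Δx = 130.5 m.

130.5 m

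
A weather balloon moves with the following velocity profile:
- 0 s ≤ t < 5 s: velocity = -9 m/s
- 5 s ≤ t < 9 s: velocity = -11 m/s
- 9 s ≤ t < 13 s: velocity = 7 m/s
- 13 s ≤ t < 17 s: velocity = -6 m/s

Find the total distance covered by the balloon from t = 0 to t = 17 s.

Total distance travelled is ∫|v| dt — sum the magnitudes of each area piece.
0–5 s: |-9| × 5 = 45 m
5–9 s: |-11| × 4 = 44 m
9–13 s: |7| × 4 = 28 m
13–17 s: |-6| × 4 = 24 m
Total distance = 141 m

141 m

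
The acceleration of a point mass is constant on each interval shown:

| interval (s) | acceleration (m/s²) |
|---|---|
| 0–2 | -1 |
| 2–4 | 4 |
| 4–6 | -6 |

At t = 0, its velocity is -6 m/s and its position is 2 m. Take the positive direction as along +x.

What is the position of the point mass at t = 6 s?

-32 m

On each constant-a segment, Δv = aΔt and Δx = v₀Δt + ½aΔt²; chain segment to segment.
0–2 s: v starts -6 m/s; Δx = -6·2 + ½·-1·2² = -14 m; v ends -8 m/s.
2–4 s: v starts -8 m/s; Δx = -8·2 + ½·4·2² = -8 m; v ends 0 m/s.
4–6 s: v starts 0 m/s; Δx = 0·2 + ½·-6·2² = -12 m; v ends -12 m/s.
x(6) = 2 + Σ Δx = -32 m.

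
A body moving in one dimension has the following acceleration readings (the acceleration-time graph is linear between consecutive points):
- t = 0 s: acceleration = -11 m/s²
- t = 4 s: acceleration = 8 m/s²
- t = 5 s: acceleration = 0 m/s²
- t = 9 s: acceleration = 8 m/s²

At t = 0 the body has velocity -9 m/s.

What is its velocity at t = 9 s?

5 m/s

Δv equals the area under the a-t graph; then v = v₀ + Δv.
0–4 s: ½(-11 + 8)(4) = -6 m/s
4–5 s: ½(8 + 0)(1) = 4 m/s
5–9 s: ½(0 + 8)(4) = 16 m/s
Δv = 14 m/s, so v(9) = -9 + (14) = 5 m/s.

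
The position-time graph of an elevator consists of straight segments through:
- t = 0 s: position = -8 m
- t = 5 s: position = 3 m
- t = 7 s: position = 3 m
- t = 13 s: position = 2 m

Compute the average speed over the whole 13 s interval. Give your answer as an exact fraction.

12/13 m/s

Average speed = (total path length)/(elapsed time); on a piecewise-linear x-t graph the path length is Σ|Δx|.
0–5 s: |Δx| = |3 − -8| = 11 m
5–7 s: |Δx| = |3 − 3| = 0 m
7–13 s: |Δx| = |2 − 3| = 1 m
Total path = 12 m; average speed = 12/13 = 12/13 m/s.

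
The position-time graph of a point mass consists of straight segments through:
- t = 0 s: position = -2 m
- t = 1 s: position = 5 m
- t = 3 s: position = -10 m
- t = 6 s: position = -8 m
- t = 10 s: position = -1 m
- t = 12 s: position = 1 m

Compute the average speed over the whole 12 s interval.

2.75 m/s

Average speed = (total path length)/(elapsed time); on a piecewise-linear x-t graph the path length is Σ|Δx|.
0–1 s: |Δx| = |5 − -2| = 7 m
1–3 s: |Δx| = |-10 − 5| = 15 m
3–6 s: |Δx| = |-8 − -10| = 2 m
6–10 s: |Δx| = |-1 − -8| = 7 m
10–12 s: |Δx| = |1 − -1| = 2 m
Total path = 33 m; average speed = 33/12 = 2.75 m/s.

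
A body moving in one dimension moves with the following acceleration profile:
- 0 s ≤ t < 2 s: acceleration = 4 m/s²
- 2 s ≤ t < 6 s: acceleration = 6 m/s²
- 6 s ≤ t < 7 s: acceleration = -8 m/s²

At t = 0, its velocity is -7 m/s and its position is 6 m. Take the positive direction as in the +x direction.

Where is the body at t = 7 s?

On each constant-a segment, Δv = aΔt and Δx = v₀Δt + ½aΔt²; chain segment to segment.
0–2 s: v starts -7 m/s; Δx = -7·2 + ½·4·2² = -6 m; v ends 1 m/s.
2–6 s: v starts 1 m/s; Δx = 1·4 + ½·6·4² = 52 m; v ends 25 m/s.
6–7 s: v starts 25 m/s; Δx = 25·1 + ½·-8·1² = 21 m; v ends 17 m/s.
x(7) = 6 + Σ Δx = 73 m.

73 m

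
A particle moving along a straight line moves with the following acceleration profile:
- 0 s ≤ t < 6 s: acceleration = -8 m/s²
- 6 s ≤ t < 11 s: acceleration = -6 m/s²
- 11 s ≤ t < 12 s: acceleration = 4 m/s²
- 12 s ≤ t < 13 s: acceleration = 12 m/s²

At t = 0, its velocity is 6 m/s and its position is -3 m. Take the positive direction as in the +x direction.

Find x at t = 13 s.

On each constant-a segment, Δv = aΔt and Δx = v₀Δt + ½aΔt²; chain segment to segment.
0–6 s: v starts 6 m/s; Δx = 6·6 + ½·-8·6² = -108 m; v ends -42 m/s.
6–11 s: v starts -42 m/s; Δx = -42·5 + ½·-6·5² = -285 m; v ends -72 m/s.
11–12 s: v starts -72 m/s; Δx = -72·1 + ½·4·1² = -70 m; v ends -68 m/s.
12–13 s: v starts -68 m/s; Δx = -68·1 + ½·12·1² = -62 m; v ends -56 m/s.
x(13) = -3 + Σ Δx = -528 m.

-528 m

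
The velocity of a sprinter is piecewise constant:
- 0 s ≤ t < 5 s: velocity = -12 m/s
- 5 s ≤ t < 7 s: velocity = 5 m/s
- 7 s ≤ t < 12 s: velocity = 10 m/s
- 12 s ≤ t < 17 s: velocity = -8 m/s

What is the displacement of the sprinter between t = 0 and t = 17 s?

-40 m

Displacement is the signed area under the v-t curve.
0–5 s: -12 × 5 = -60 m
5–7 s: 5 × 2 = 10 m
7–12 s: 10 × 5 = 50 m
12–17 s: -8 × 5 = -40 m
Net displacement = -40 m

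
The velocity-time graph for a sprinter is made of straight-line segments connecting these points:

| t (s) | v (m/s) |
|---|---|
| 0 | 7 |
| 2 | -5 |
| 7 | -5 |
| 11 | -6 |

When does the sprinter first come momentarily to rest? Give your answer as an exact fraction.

t = 7/6 s

v changes sign on 0–2 s (from 7 to -5); the graph is linear there, so v = 0 at t = 0 + (-7)·(2 − 0)/(-5 − 7) = 7/6 s.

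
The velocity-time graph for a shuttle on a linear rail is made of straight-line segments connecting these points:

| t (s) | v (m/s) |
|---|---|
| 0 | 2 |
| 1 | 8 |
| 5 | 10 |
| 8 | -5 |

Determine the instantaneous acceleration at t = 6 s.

-5 m/s²

Acceleration is the slope of the v-t graph on 5–8 s: (-5 − 10)/(8 − 5) = -5 m/s².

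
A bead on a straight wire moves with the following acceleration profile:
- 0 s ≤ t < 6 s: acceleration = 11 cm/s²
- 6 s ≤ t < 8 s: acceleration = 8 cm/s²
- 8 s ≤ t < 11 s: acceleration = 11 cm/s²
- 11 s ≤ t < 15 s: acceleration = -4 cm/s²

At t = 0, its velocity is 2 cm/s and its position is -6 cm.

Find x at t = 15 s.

1093.5 cm

On each constant-a segment, Δv = aΔt and Δx = v₀Δt + ½aΔt²; chain segment to segment.
0–6 s: v starts 2 cm/s; Δx = 2·6 + ½·11·6² = 210 cm; v ends 68 cm/s.
6–8 s: v starts 68 cm/s; Δx = 68·2 + ½·8·2² = 152 cm; v ends 84 cm/s.
8–11 s: v starts 84 cm/s; Δx = 84·3 + ½·11·3² = 301.5 cm; v ends 117 cm/s.
11–15 s: v starts 117 cm/s; Δx = 117·4 + ½·-4·4² = 436 cm; v ends 101 cm/s.
x(15) = -6 + Σ Δx = 1093.5 cm.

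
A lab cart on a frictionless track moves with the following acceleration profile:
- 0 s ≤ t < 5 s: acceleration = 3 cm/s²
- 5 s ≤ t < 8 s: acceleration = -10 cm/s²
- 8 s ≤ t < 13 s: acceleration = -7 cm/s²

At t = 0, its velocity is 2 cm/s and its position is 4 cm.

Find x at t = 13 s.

-95 cm

On each constant-a segment, Δv = aΔt and Δx = v₀Δt + ½aΔt²; chain segment to segment.
0–5 s: v starts 2 cm/s; Δx = 2·5 + ½·3·5² = 47.5 cm; v ends 17 cm/s.
5–8 s: v starts 17 cm/s; Δx = 17·3 + ½·-10·3² = 6 cm; v ends -13 cm/s.
8–13 s: v starts -13 cm/s; Δx = -13·5 + ½·-7·5² = -152.5 cm; v ends -48 cm/s.
x(13) = 4 + Σ Δx = -95 cm.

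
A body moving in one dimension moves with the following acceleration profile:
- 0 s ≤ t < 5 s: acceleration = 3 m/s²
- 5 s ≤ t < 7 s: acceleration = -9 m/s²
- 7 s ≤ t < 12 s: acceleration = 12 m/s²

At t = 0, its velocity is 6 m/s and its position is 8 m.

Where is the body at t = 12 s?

264.5 m

On each constant-a segment, Δv = aΔt and Δx = v₀Δt + ½aΔt²; chain segment to segment.
0–5 s: v starts 6 m/s; Δx = 6·5 + ½·3·5² = 67.5 m; v ends 21 m/s.
5–7 s: v starts 21 m/s; Δx = 21·2 + ½·-9·2² = 24 m; v ends 3 m/s.
7–12 s: v starts 3 m/s; Δx = 3·5 + ½·12·5² = 165 m; v ends 63 m/s.
x(12) = 8 + Σ Δx = 264.5 m.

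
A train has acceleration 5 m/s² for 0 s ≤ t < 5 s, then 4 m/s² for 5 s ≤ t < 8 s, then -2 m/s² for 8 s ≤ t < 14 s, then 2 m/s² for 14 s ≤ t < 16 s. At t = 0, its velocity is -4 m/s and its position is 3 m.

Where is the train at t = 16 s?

334.5 m

On each constant-a segment, Δv = aΔt and Δx = v₀Δt + ½aΔt²; chain segment to segment.
0–5 s: v starts -4 m/s; Δx = -4·5 + ½·5·5² = 42.5 m; v ends 21 m/s.
5–8 s: v starts 21 m/s; Δx = 21·3 + ½·4·3² = 81 m; v ends 33 m/s.
8–14 s: v starts 33 m/s; Δx = 33·6 + ½·-2·6² = 162 m; v ends 21 m/s.
14–16 s: v starts 21 m/s; Δx = 21·2 + ½·2·2² = 46 m; v ends 25 m/s.
x(16) = 3 + Σ Δx = 334.5 m.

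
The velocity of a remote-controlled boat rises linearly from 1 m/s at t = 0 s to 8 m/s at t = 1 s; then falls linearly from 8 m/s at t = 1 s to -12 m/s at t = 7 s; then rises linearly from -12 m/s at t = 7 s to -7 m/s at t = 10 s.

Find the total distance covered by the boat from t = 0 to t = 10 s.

Distance (not displacement) is the total path length: add the absolute areas under v-t.
0–1 s: |½(1 + 8)(1)| = 4.5 m
1–7 s: v = 0 at t = 3.4 s; triangle areas 9.6 + 21.6 = 31.2 m
7–10 s: |½(-12 + -7)(3)| = 28.5 m
Total distance = 64.2 m

64.2 m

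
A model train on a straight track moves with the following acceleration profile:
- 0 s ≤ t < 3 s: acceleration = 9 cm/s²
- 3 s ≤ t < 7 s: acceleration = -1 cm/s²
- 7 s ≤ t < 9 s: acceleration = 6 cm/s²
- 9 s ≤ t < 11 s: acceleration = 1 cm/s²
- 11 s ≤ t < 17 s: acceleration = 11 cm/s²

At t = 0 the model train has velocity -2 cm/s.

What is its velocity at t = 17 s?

101 cm/s

Δv equals the area under the a-t graph; then v = v₀ + Δv.
0–3 s: 9 × 3 = 27 cm/s
3–7 s: -1 × 4 = -4 cm/s
7–9 s: 6 × 2 = 12 cm/s
9–11 s: 1 × 2 = 2 cm/s
11–17 s: 11 × 6 = 66 cm/s
Δv = 103 cm/s, so v(17) = -2 + (103) = 101 cm/s.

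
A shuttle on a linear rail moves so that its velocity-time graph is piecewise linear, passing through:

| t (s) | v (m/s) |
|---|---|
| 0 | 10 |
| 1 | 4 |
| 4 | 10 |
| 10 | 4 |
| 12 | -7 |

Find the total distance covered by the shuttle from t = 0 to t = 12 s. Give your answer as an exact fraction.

835/11 m

Distance (not displacement) is the total path length: add the absolute areas under v-t.
0–1 s: |½(10 + 4)(1)| = 7 m
1–4 s: |½(4 + 10)(3)| = 21 m
4–10 s: |½(10 + 4)(6)| = 42 m
10–12 s: v = 0 at t = 118/11 s; triangle areas 16/11 + 49/11 = 65/11 m
Total distance = 835/11 m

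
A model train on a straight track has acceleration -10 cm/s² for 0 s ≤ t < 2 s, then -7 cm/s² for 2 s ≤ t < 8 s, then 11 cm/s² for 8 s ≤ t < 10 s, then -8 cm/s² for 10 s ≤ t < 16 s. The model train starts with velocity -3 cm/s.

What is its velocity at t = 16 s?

Δv equals the area under the a-t graph; then v = v₀ + Δv.
0–2 s: -10 × 2 = -20 cm/s
2–8 s: -7 × 6 = -42 cm/s
8–10 s: 11 × 2 = 22 cm/s
10–16 s: -8 × 6 = -48 cm/s
Δv = -88 cm/s, so v(16) = -3 + (-88) = -91 cm/s.

-91 cm/s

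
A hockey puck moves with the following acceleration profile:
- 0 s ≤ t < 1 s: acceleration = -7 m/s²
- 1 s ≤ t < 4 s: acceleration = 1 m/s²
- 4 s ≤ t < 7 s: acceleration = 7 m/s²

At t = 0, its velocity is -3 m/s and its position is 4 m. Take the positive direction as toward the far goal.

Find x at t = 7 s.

On each constant-a segment, Δv = aΔt and Δx = v₀Δt + ½aΔt²; chain segment to segment.
0–1 s: v starts -3 m/s; Δx = -3·1 + ½·-7·1² = -6.5 m; v ends -10 m/s.
1–4 s: v starts -10 m/s; Δx = -10·3 + ½·1·3² = -25.5 m; v ends -7 m/s.
4–7 s: v starts -7 m/s; Δx = -7·3 + ½·7·3² = 10.5 m; v ends 14 m/s.
x(7) = 4 + Σ Δx = -17.5 m.

-17.5 m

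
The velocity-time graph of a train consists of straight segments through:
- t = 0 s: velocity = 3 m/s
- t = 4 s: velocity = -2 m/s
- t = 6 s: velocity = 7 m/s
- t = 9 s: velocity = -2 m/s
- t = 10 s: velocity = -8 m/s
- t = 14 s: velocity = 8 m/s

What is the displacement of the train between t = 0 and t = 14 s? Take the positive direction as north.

Displacement is the signed area under the v-t curve.
0–4 s: ½(3 + -2)(4) = 2 m
4–6 s: ½(-2 + 7)(2) = 5 m
6–9 s: ½(7 + -2)(3) = 7.5 m
9–10 s: ½(-2 + -8)(1) = -5 m
10–14 s: ½(-8 + 8)(4) = 0 m
Net displacement = 9.5 m

9.5 m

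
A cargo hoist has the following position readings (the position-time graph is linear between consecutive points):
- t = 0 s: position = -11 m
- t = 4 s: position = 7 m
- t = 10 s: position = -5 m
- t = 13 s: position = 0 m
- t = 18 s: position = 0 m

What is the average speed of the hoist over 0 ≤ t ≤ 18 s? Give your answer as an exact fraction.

35/18 m/s

Average speed = (total path length)/(elapsed time); on a piecewise-linear x-t graph the path length is Σ|Δx|.
0–4 s: |Δx| = |7 − -11| = 18 m
4–10 s: |Δx| = |-5 − 7| = 12 m
10–13 s: |Δx| = |0 − -5| = 5 m
13–18 s: |Δx| = |0 − 0| = 0 m
Total path = 35 m; average speed = 35/18 = 35/18 m/s.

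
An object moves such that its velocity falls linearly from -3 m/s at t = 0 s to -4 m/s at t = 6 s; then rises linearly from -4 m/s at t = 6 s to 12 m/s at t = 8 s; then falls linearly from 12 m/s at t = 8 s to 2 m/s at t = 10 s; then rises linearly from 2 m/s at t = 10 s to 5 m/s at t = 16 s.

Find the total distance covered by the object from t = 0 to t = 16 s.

Distance (not displacement) is the total path length: add the absolute areas under v-t.
0–6 s: |½(-3 + -4)(6)| = 21 m
6–8 s: v = 0 at t = 6.5 s; triangle areas 1 + 9 = 10 m
8–10 s: |½(12 + 2)(2)| = 14 m
10–16 s: |½(2 + 5)(6)| = 21 m
Total distance = 66 m

66 m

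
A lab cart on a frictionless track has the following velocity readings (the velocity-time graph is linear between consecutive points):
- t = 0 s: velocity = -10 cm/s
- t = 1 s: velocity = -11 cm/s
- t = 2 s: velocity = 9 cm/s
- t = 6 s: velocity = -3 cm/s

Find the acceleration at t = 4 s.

Acceleration is the slope of the v-t graph on 2–6 s: (-3 − 9)/(6 − 2) = -3 cm/s².

-3 cm/s²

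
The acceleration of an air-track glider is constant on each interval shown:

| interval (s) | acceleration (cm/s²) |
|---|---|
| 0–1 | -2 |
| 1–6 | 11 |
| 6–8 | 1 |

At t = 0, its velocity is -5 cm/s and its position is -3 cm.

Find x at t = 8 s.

191.5 cm

On each constant-a segment, Δv = aΔt and Δx = v₀Δt + ½aΔt²; chain segment to segment.
0–1 s: v starts -5 cm/s; Δx = -5·1 + ½·-2·1² = -6 cm; v ends -7 cm/s.
1–6 s: v starts -7 cm/s; Δx = -7·5 + ½·11·5² = 102.5 cm; v ends 48 cm/s.
6–8 s: v starts 48 cm/s; Δx = 48·2 + ½·1·2² = 98 cm; v ends 50 cm/s.
x(8) = -3 + Σ Δx = 191.5 cm.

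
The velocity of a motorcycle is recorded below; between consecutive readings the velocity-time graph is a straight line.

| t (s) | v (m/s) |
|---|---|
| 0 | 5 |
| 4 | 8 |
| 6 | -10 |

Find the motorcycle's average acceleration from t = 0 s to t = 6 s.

-2.5 m/s²

Average acceleration = Δv/Δt = (-10 − 5)/(6 − 0) = -2.5 m/s².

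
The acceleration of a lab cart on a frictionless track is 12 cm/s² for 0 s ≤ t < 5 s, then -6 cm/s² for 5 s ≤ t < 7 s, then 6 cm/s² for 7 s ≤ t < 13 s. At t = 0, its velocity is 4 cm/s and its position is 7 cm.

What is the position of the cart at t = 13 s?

713 cm

On each constant-a segment, Δv = aΔt and Δx = v₀Δt + ½aΔt²; chain segment to segment.
0–5 s: v starts 4 cm/s; Δx = 4·5 + ½·12·5² = 170 cm; v ends 64 cm/s.
5–7 s: v starts 64 cm/s; Δx = 64·2 + ½·-6·2² = 116 cm; v ends 52 cm/s.
7–13 s: v starts 52 cm/s; Δx = 52·6 + ½·6·6² = 420 cm; v ends 88 cm/s.
x(13) = 7 + Σ Δx = 713 cm.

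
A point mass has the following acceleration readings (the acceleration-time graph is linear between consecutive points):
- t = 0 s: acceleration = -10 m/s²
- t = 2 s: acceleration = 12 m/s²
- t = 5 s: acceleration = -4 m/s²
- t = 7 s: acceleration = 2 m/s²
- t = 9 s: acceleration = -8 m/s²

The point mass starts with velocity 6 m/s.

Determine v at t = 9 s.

Δv equals the area under the a-t graph; then v = v₀ + Δv.
0–2 s: ½(-10 + 12)(2) = 2 m/s
2–5 s: ½(12 + -4)(3) = 12 m/s
5–7 s: ½(-4 + 2)(2) = -2 m/s
7–9 s: ½(2 + -8)(2) = -6 m/s
Δv = 6 m/s, so v(9) = 6 + (6) = 12 m/s.

12 m/s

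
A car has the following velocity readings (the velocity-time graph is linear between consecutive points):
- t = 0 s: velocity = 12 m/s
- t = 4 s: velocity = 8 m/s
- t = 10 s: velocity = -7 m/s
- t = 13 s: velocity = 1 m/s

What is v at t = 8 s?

On 4–10 s the graph is linear from 8 to -7 m/s: v(8) = 8 + (-7 − 8)·(8 − 4)/(10 − 4) = -2 m/s.

-2 m/s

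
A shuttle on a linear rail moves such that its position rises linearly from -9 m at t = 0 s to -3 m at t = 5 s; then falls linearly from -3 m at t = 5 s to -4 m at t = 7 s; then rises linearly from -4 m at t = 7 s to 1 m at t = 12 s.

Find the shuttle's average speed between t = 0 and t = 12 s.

1 m/s

Average speed = (total path length)/(elapsed time); on a piecewise-linear x-t graph the path length is Σ|Δx|.
0–5 s: |Δx| = |-3 − -9| = 6 m
5–7 s: |Δx| = |-4 − -3| = 1 m
7–12 s: |Δx| = |1 − -4| = 5 m
Total path = 12 m; average speed = 12/12 = 1 m/s.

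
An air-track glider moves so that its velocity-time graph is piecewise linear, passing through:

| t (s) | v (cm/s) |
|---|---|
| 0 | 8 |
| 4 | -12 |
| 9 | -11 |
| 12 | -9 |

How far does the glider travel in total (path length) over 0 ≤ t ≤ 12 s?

Total distance travelled is ∫|v| dt — sum the magnitudes of each area piece.
0–4 s: v = 0 at t = 1.6 s; triangle areas 6.4 + 14.4 = 20.8 cm
4–9 s: |½(-12 + -11)(5)| = 57.5 cm
9–12 s: |½(-11 + -9)(3)| = 30 cm
Total distance = 108.3 cm

108.3 cm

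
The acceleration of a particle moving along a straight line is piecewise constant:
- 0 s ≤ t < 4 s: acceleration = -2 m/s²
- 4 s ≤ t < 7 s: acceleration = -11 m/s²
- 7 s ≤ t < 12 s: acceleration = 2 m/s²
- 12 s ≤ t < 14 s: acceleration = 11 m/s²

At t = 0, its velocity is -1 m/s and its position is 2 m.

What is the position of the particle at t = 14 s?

-321.5 m

On each constant-a segment, Δv = aΔt and Δx = v₀Δt + ½aΔt²; chain segment to segment.
0–4 s: v starts -1 m/s; Δx = -1·4 + ½·-2·4² = -20 m; v ends -9 m/s.
4–7 s: v starts -9 m/s; Δx = -9·3 + ½·-11·3² = -76.5 m; v ends -42 m/s.
7–12 s: v starts -42 m/s; Δx = -42·5 + ½·2·5² = -185 m; v ends -32 m/s.
12–14 s: v starts -32 m/s; Δx = -32·2 + ½·11·2² = -42 m; v ends -10 m/s.
x(14) = 2 + Σ Δx = -321.5 m.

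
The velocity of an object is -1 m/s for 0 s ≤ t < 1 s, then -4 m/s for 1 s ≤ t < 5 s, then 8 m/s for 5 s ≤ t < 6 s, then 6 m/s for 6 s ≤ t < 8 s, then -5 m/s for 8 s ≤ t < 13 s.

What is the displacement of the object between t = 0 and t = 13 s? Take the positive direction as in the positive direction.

-22 m

Net displacement equals the area under the velocity-time graph (areas below the axis count negative).
0–1 s: -1 × 1 = -1 m
1–5 s: -4 × 4 = -16 m
5–6 s: 8 × 1 = 8 m
6–8 s: 6 × 2 = 12 m
8–13 s: -5 × 5 = -25 m
Net displacement = -22 m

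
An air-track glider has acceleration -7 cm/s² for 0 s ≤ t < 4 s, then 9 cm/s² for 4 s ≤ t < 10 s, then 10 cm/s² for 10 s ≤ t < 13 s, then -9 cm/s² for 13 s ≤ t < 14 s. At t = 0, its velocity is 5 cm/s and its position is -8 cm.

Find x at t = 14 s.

174.5 cm

On each constant-a segment, Δv = aΔt and Δx = v₀Δt + ½aΔt²; chain segment to segment.
0–4 s: v starts 5 cm/s; Δx = 5·4 + ½·-7·4² = -36 cm; v ends -23 cm/s.
4–10 s: v starts -23 cm/s; Δx = -23·6 + ½·9·6² = 24 cm; v ends 31 cm/s.
10–13 s: v starts 31 cm/s; Δx = 31·3 + ½·10·3² = 138 cm; v ends 61 cm/s.
13–14 s: v starts 61 cm/s; Δx = 61·1 + ½·-9·1² = 56.5 cm; v ends 52 cm/s.
x(14) = -8 + Σ Δx = 174.5 cm.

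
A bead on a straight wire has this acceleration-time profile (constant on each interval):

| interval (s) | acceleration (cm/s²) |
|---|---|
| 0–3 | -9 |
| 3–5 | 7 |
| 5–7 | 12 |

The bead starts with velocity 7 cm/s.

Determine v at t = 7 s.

Δv equals the area under the a-t graph; then v = v₀ + Δv.
0–3 s: -9 × 3 = -27 cm/s
3–5 s: 7 × 2 = 14 cm/s
5–7 s: 12 × 2 = 24 cm/s
Δv = 11 cm/s, so v(7) = 7 + (11) = 18 cm/s.

18 cm/s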